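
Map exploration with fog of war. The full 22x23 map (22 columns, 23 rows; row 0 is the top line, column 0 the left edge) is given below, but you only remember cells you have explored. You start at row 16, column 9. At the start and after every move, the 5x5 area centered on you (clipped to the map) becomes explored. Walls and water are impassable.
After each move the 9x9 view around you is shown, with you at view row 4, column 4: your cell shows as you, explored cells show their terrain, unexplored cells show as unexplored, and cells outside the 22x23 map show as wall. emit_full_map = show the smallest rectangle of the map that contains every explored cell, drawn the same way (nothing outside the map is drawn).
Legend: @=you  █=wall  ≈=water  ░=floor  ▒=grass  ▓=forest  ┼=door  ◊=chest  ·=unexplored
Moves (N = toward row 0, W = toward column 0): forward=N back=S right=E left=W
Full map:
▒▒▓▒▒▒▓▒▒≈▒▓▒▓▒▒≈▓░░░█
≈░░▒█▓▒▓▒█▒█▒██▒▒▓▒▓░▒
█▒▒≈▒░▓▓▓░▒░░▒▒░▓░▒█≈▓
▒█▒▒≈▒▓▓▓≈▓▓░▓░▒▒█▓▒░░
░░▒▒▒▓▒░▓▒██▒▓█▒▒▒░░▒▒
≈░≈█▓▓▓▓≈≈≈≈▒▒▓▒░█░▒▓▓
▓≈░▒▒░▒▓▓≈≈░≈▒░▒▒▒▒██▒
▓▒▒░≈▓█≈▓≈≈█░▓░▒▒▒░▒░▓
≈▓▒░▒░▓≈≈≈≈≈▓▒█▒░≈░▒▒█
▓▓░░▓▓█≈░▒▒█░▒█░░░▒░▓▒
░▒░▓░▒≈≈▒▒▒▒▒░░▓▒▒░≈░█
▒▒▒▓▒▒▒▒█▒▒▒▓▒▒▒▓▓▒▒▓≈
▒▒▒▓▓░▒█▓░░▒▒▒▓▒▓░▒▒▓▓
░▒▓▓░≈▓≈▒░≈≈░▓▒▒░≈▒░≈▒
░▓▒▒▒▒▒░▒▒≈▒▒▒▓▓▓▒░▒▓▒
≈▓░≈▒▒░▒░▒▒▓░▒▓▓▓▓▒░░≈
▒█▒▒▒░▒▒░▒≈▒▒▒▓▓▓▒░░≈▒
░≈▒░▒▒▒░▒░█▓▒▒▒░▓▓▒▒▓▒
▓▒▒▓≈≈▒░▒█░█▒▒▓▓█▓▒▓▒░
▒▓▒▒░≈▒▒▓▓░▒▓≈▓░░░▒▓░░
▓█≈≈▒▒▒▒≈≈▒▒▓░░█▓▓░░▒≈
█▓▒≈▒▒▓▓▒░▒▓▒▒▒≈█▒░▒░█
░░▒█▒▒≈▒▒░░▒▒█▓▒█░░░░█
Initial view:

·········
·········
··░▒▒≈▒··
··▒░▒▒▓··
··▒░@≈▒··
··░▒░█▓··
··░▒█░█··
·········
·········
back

·········
··░▒▒≈▒··
··▒░▒▒▓··
··▒░▒≈▒··
··░▒@█▓··
··░▒█░█··
··▒▓▓░▒··
·········
·········

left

·········
···░▒▒≈▒·
··░▒░▒▒▓·
··▒▒░▒≈▒·
··▒░@░█▓·
··▒░▒█░█·
··▒▒▓▓░▒·
·········
·········

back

···░▒▒≈▒·
··░▒░▒▒▓·
··▒▒░▒≈▒·
··▒░▒░█▓·
··▒░@█░█·
··▒▒▓▓░▒·
··▒▒≈≈▒··
·········
·········

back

··░▒░▒▒▓·
··▒▒░▒≈▒·
··▒░▒░█▓·
··▒░▒█░█·
··▒▒@▓░▒·
··▒▒≈≈▒··
··▓▓▒░▒··
·········
█████████

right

·░▒░▒▒▓··
·▒▒░▒≈▒··
·▒░▒░█▓··
·▒░▒█░█··
·▒▒▓@░▒··
·▒▒≈≈▒▒··
·▓▓▒░▒▓··
·········
█████████

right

░▒░▒▒▓···
▒▒░▒≈▒···
▒░▒░█▓▒··
▒░▒█░█▒··
▒▒▓▓@▒▓··
▒▒≈≈▒▒▓··
▓▓▒░▒▓▒··
·········
█████████

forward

·░▒▒≈▒···
░▒░▒▒▓···
▒▒░▒≈▒▒··
▒░▒░█▓▒··
▒░▒█@█▒··
▒▒▓▓░▒▓··
▒▒≈≈▒▒▓··
▓▓▒░▒▓▒··
·········

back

░▒░▒▒▓···
▒▒░▒≈▒▒··
▒░▒░█▓▒··
▒░▒█░█▒··
▒▒▓▓@▒▓··
▒▒≈≈▒▒▓··
▓▓▒░▒▓▒··
·········
█████████

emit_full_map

·░▒▒≈▒·
░▒░▒▒▓·
▒▒░▒≈▒▒
▒░▒░█▓▒
▒░▒█░█▒
▒▒▓▓@▒▓
▒▒≈≈▒▒▓
▓▓▒░▒▓▒

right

▒░▒▒▓····
▒░▒≈▒▒···
░▒░█▓▒▒··
░▒█░█▒▒··
▒▓▓░@▓≈··
▒≈≈▒▒▓░··
▓▒░▒▓▒▒··
·········
█████████

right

░▒▒▓·····
░▒≈▒▒····
▒░█▓▒▒▒··
▒█░█▒▒▓··
▓▓░▒@≈▓··
≈≈▒▒▓░░··
▒░▒▓▒▒▒··
·········
█████████

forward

▒▒≈▒·····
░▒▒▓·····
░▒≈▒▒▒▓··
▒░█▓▒▒▒··
▒█░█@▒▓··
▓▓░▒▓≈▓··
≈≈▒▒▓░░··
▒░▒▓▒▒▒··
·········

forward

·········
▒▒≈▒·····
░▒▒▓░▒▓··
░▒≈▒▒▒▓··
▒░█▓@▒▒··
▒█░█▒▒▓··
▓▓░▒▓≈▓··
≈≈▒▒▓░░··
▒░▒▓▒▒▒··

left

·········
░▒▒≈▒····
▒░▒▒▓░▒▓·
▒░▒≈▒▒▒▓·
░▒░█@▒▒▒·
░▒█░█▒▒▓·
▒▓▓░▒▓≈▓·
▒≈≈▒▒▓░░·
▓▒░▒▓▒▒▒·

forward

·········
·········
░▒▒≈▒▒▒··
▒░▒▒▓░▒▓·
▒░▒≈@▒▒▓·
░▒░█▓▒▒▒·
░▒█░█▒▒▓·
▒▓▓░▒▓≈▓·
▒≈≈▒▒▓░░·

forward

·········
·········
··░≈≈░▓··
░▒▒≈▒▒▒··
▒░▒▒@░▒▓·
▒░▒≈▒▒▒▓·
░▒░█▓▒▒▒·
░▒█░█▒▒▓·
▒▓▓░▒▓≈▓·

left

·········
·········
··▒░≈≈░▓·
·░▒▒≈▒▒▒·
░▒░▒@▓░▒▓
▒▒░▒≈▒▒▒▓
▒░▒░█▓▒▒▒
▒░▒█░█▒▒▓
▒▒▓▓░▒▓≈▓

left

·········
·········
··≈▒░≈≈░▓
··░▒▒≈▒▒▒
·░▒░@▒▓░▒
·▒▒░▒≈▒▒▒
·▒░▒░█▓▒▒
·▒░▒█░█▒▒
·▒▒▓▓░▒▓≈

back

·········
··≈▒░≈≈░▓
··░▒▒≈▒▒▒
·░▒░▒▒▓░▒
·▒▒░@≈▒▒▒
·▒░▒░█▓▒▒
·▒░▒█░█▒▒
·▒▒▓▓░▒▓≈
·▒▒≈≈▒▒▓░

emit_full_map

·≈▒░≈≈░▓·
·░▒▒≈▒▒▒·
░▒░▒▒▓░▒▓
▒▒░@≈▒▒▒▓
▒░▒░█▓▒▒▒
▒░▒█░█▒▒▓
▒▒▓▓░▒▓≈▓
▒▒≈≈▒▒▓░░
▓▓▒░▒▓▒▒▒

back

··≈▒░≈≈░▓
··░▒▒≈▒▒▒
·░▒░▒▒▓░▒
·▒▒░▒≈▒▒▒
·▒░▒@█▓▒▒
·▒░▒█░█▒▒
·▒▒▓▓░▒▓≈
·▒▒≈≈▒▒▓░
·▓▓▒░▒▓▒▒

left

···≈▒░≈≈░
···░▒▒≈▒▒
··░▒░▒▒▓░
··▒▒░▒≈▒▒
··▒░@░█▓▒
··▒░▒█░█▒
··▒▒▓▓░▒▓
··▒▒≈≈▒▒▓
··▓▓▒░▒▓▒

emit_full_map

·≈▒░≈≈░▓·
·░▒▒≈▒▒▒·
░▒░▒▒▓░▒▓
▒▒░▒≈▒▒▒▓
▒░@░█▓▒▒▒
▒░▒█░█▒▒▓
▒▒▓▓░▒▓≈▓
▒▒≈≈▒▒▓░░
▓▓▒░▒▓▒▒▒


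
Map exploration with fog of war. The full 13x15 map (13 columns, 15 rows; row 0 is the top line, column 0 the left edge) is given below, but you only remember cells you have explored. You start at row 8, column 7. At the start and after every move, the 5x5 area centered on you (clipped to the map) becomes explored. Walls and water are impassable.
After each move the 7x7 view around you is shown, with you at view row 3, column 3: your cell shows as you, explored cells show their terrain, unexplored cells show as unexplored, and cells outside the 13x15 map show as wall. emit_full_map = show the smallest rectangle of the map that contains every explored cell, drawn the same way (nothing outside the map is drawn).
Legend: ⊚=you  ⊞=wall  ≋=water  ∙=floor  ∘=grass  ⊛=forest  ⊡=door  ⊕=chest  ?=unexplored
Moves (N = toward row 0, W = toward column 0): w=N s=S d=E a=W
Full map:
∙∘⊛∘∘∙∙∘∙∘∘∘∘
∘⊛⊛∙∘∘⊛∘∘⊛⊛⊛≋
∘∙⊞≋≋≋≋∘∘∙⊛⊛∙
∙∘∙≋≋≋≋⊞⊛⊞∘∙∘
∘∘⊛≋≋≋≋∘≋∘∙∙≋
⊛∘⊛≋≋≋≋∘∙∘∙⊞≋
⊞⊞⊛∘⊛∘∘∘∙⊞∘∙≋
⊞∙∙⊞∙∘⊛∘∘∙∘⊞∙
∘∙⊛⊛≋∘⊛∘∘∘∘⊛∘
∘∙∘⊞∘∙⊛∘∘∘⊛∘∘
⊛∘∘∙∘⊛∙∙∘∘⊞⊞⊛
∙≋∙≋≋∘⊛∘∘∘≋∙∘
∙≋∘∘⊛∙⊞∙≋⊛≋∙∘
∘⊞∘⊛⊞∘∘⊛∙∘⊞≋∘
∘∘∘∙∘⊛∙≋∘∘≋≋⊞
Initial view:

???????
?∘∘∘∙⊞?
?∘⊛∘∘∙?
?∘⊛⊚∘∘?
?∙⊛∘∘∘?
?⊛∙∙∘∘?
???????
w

???????
?≋≋∘∙∘?
?∘∘∘∙⊞?
?∘⊛⊚∘∙?
?∘⊛∘∘∘?
?∙⊛∘∘∘?
?⊛∙∙∘∘?

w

???????
?≋≋∘≋∘?
?≋≋∘∙∘?
?∘∘⊚∙⊞?
?∘⊛∘∘∙?
?∘⊛∘∘∘?
?∙⊛∘∘∘?

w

???????
?≋≋⊞⊛⊞?
?≋≋∘≋∘?
?≋≋⊚∙∘?
?∘∘∘∙⊞?
?∘⊛∘∘∙?
?∘⊛∘∘∘?

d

???????
≋≋⊞⊛⊞∘?
≋≋∘≋∘∙?
≋≋∘⊚∘∙?
∘∘∘∙⊞∘?
∘⊛∘∘∙∘?
∘⊛∘∘∘??

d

???????
≋⊞⊛⊞∘∙?
≋∘≋∘∙∙?
≋∘∙⊚∙⊞?
∘∘∙⊞∘∙?
⊛∘∘∙∘⊞?
⊛∘∘∘???

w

???????
?∘∘∙⊛⊛?
≋⊞⊛⊞∘∙?
≋∘≋⊚∙∙?
≋∘∙∘∙⊞?
∘∘∙⊞∘∙?
⊛∘∘∙∘⊞?

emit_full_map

??∘∘∙⊛⊛
≋≋⊞⊛⊞∘∙
≋≋∘≋⊚∙∙
≋≋∘∙∘∙⊞
∘∘∘∙⊞∘∙
∘⊛∘∘∙∘⊞
∘⊛∘∘∘??
∙⊛∘∘∘??
⊛∙∙∘∘??

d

??????⊞
∘∘∙⊛⊛∙⊞
⊞⊛⊞∘∙∘⊞
∘≋∘⊚∙≋⊞
∘∙∘∙⊞≋⊞
∘∙⊞∘∙≋⊞
∘∘∙∘⊞?⊞

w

??????⊞
?∘⊛⊛⊛≋⊞
∘∘∙⊛⊛∙⊞
⊞⊛⊞⊚∙∘⊞
∘≋∘∙∙≋⊞
∘∙∘∙⊞≋⊞
∘∙⊞∘∙≋⊞

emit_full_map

???∘⊛⊛⊛≋
??∘∘∙⊛⊛∙
≋≋⊞⊛⊞⊚∙∘
≋≋∘≋∘∙∙≋
≋≋∘∙∘∙⊞≋
∘∘∘∙⊞∘∙≋
∘⊛∘∘∙∘⊞?
∘⊛∘∘∘???
∙⊛∘∘∘???
⊛∙∙∘∘???


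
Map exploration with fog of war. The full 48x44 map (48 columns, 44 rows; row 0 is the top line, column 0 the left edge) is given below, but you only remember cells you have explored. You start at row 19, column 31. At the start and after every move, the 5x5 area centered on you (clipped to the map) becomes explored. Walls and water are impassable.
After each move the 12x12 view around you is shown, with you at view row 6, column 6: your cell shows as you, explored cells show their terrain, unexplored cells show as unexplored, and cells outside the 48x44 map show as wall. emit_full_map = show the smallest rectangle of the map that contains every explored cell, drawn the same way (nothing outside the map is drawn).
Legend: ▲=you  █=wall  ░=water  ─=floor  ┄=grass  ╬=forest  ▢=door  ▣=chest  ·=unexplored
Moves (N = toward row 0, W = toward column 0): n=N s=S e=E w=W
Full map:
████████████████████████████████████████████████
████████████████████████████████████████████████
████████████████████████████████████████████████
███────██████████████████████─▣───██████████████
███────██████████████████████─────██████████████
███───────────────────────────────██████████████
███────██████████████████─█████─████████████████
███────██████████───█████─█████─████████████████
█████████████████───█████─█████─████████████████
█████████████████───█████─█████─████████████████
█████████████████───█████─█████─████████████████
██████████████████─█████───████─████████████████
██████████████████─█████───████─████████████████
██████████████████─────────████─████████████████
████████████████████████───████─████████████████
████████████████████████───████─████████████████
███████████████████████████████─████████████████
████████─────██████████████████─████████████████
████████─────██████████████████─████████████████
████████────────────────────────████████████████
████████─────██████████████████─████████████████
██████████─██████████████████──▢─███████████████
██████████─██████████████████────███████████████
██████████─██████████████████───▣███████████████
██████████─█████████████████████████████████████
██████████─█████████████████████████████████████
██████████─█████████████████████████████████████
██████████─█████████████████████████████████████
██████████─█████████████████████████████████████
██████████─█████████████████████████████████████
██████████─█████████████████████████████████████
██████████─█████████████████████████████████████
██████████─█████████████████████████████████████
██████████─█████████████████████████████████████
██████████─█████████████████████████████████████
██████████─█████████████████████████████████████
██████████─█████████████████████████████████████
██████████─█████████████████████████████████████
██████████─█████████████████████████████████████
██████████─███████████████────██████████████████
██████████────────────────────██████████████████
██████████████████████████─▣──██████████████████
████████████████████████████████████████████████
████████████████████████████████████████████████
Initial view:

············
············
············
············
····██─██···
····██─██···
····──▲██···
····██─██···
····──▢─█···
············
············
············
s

············
············
············
····██─██···
····██─██···
····───██···
····██▲██···
····──▢─█···
····────█···
············
············
············

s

············
············
····██─██···
····██─██···
····───██···
····██─██···
····──▲─█···
····────█···
····───▣█···
············
············
············

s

············
····██─██···
····██─██···
····───██···
····██─██···
····──▢─█···
····──▲─█···
····───▣█···
····█████···
············
············
············

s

····██─██···
····██─██···
····───██···
····██─██···
····──▢─█···
····────█···
····──▲▣█···
····█████···
····█████···
············
············
············

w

·····██─██··
·····██─██··
·····───██··
·····██─██··
····█──▢─█··
····█────█··
····█─▲─▣█··
····██████··
····██████··
············
············
············

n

············
·····██─██··
·····██─██··
·····───██··
····███─██··
····█──▢─█··
····█─▲──█··
····█───▣█··
····██████··
····██████··
············
············

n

············
············
·····██─██··
·····██─██··
····────██··
····███─██··
····█─▲▢─█··
····█────█··
····█───▣█··
····██████··
····██████··
············

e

············
············
····██─██···
····██─██···
···────██···
···███─██···
···█──▲─█···
···█────█···
···█───▣█···
···██████···
···██████···
············

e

············
············
···██─██····
···██─██····
··────███···
··███─███···
··█──▢▲██···
··█────██···
··█───▣██···
··██████····
··██████····
············

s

············
···██─██····
···██─██····
··────███···
··███─███···
··█──▢─██···
··█───▲██···
··█───▣██···
··███████···
··██████····
············
············

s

···██─██····
···██─██····
··────███···
··███─███···
··█──▢─██···
··█────██···
··█───▲██···
··███████···
··███████···
············
············
············

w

····██─██···
····██─██···
···────███··
···███─███··
···█──▢─██··
···█────██··
···█──▲▣██··
···███████··
···███████··
············
············
············

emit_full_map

·██─██·
·██─██·
────███
███─███
█──▢─██
█────██
█──▲▣██
███████
███████

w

·····██─██··
·····██─██··
····────███·
····███─███·
····█──▢─██·
····█────██·
····█─▲─▣██·
····███████·
····███████·
············
············
············

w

······██─██·
······██─██·
·····────███
·····███─███
····██──▢─██
····██────██
····██▲──▣██
····████████
····████████
············
············
············

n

············
······██─██·
······██─██·
·····────███
····████─███
····██──▢─██
····██▲───██
····██───▣██
····████████
····████████
············
············

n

············
············
······██─██·
······██─██·
····─────███
····████─███
····██▲─▢─██
····██────██
····██───▣██
····████████
····████████
············

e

············
············
·····██─██··
·····██─██··
···─────███·
···████─███·
···██─▲▢─██·
···██────██·
···██───▣██·
···████████·
···████████·
············

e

············
············
····██─██···
····██─██···
··─────███··
··████─███··
··██──▲─██··
··██────██··
··██───▣██··
··████████··
··████████··
············

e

············
············
···██─██····
···██─██····
·─────███···
·████─███···
·██──▢▲██···
·██────██···
·██───▣██···
·████████···
·████████···
············

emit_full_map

··██─██·
··██─██·
─────███
████─███
██──▢▲██
██────██
██───▣██
████████
████████


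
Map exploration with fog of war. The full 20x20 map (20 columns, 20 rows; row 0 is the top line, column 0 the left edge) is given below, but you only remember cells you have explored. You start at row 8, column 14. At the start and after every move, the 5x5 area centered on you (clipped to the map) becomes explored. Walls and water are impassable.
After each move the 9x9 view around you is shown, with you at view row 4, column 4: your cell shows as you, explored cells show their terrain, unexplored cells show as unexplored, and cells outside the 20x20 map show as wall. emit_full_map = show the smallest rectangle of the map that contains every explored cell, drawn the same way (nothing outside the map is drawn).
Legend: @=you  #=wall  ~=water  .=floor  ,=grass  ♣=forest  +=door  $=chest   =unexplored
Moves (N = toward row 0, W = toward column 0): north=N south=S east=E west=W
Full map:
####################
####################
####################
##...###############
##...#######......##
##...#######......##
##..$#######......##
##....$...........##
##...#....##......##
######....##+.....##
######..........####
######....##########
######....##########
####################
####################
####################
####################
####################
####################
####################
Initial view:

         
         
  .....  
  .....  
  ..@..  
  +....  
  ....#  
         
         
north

         
         
  .....  
  .....  
  ..@..  
  .....  
  +....  
  ....#  
         

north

         
         
  .....  
  .....  
  ..@..  
  .....  
  .....  
  +....  
  ....#  

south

         
  .....  
  .....  
  .....  
  ..@..  
  .....  
  +....  
  ....#  
         

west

         
   ..... 
  #..... 
  #..... 
  ..@... 
  #..... 
  #+.... 
   ....# 
         

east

         
  .....  
 #.....  
 #.....  
 ...@..  
 #.....  
 #+....  
  ....#  
         

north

         
         
  .....  
 #.....  
 #..@..  
 ......  
 #.....  
 #+....  
  ....#  

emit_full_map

 .....
#.....
#..@..
......
#.....
#+....
 ....#

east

         
         
 ......  
#......  
#...@..  
.......  
#......  
#+....   
 ....#   

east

        #
        #
......# #
......# #
....@.# #
......# #
......# #
+....   #
....#   #

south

        #
......# #
......# #
......# #
....@.# #
......# #
+.....# #
....#   #
        #

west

         
 ......# 
#......# 
#......# 
....@..# 
#......# 
#+.....# 
 ....#   
         

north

         
         
 ......# 
#......# 
#...@..# 
.......# 
#......# 
#+.....# 
 ....#   

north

         
         
  #####  
 ......# 
#...@..# 
#......# 
.......# 
#......# 
#+.....# 

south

         
  #####  
 ......# 
#......# 
#...@..# 
.......# 
#......# 
#+.....# 
 ....#   

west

         
   ##### 
  ......#
 #......#
 #..@...#
 .......#
 #......#
 #+.....#
  ....#  

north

         
         
  ###### 
  ......#
 #..@...#
 #......#
 .......#
 #......#
 #+.....#

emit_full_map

 ###### 
 ......#
#..@...#
#......#
.......#
#......#
#+.....#
 ....#  

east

         
         
 ######  
 ......# 
#...@..# 
#......# 
.......# 
#......# 
#+.....# 

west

         
         
  ###### 
  ......#
 #..@...#
 #......#
 .......#
 #......#
 #+.....#

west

         
         
  #######
  #......
  #.@....
  #......
  .......
  #......
  #+.....

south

         
  #######
  #......
  #......
  #.@....
  .......
  #......
  #+.....
   ....# 

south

  #######
  #......
  #......
  #......
  ..@....
  #......
  #+.....
   ....# 
         

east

 ####### 
 #......#
 #......#
 #......#
 ...@...#
 #......#
 #+.....#
  ....#  
         

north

         
 ####### 
 #......#
 #......#
 #..@...#
 .......#
 #......#
 #+.....#
  ....#  

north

         
         
 ####### 
 #......#
 #..@...#
 #......#
 .......#
 #......#
 #+.....#

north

         
         
  #####  
 ####### 
 #..@...#
 #......#
 #......#
 .......#
 #......#

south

         
  #####  
 ####### 
 #......#
 #..@...#
 #......#
 .......#
 #......#
 #+.....#

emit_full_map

 #####  
####### 
#......#
#..@...#
#......#
.......#
#......#
#+.....#
 ....#  

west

         
   ##### 
  #######
  #......
  #.@....
  #......
  .......
  #......
  #+.....

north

         
         
  ###### 
  #######
  #.@....
  #......
  #......
  .......
  #......

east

         
         
 ######  
 ####### 
 #..@...#
 #......#
 #......#
 .......#
 #......#

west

         
         
  ###### 
  #######
  #.@....
  #......
  #......
  .......
  #......

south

         
  ###### 
  #######
  #......
  #.@....
  #......
  .......
  #......
  #+.....

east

         
 ######  
 ####### 
 #......#
 #..@...#
 #......#
 .......#
 #......#
 #+.....#

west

         
  ###### 
  #######
  #......
  #.@....
  #......
  .......
  #......
  #+.....

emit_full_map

######  
####### 
#......#
#.@....#
#......#
.......#
#......#
#+.....#
 ....#  


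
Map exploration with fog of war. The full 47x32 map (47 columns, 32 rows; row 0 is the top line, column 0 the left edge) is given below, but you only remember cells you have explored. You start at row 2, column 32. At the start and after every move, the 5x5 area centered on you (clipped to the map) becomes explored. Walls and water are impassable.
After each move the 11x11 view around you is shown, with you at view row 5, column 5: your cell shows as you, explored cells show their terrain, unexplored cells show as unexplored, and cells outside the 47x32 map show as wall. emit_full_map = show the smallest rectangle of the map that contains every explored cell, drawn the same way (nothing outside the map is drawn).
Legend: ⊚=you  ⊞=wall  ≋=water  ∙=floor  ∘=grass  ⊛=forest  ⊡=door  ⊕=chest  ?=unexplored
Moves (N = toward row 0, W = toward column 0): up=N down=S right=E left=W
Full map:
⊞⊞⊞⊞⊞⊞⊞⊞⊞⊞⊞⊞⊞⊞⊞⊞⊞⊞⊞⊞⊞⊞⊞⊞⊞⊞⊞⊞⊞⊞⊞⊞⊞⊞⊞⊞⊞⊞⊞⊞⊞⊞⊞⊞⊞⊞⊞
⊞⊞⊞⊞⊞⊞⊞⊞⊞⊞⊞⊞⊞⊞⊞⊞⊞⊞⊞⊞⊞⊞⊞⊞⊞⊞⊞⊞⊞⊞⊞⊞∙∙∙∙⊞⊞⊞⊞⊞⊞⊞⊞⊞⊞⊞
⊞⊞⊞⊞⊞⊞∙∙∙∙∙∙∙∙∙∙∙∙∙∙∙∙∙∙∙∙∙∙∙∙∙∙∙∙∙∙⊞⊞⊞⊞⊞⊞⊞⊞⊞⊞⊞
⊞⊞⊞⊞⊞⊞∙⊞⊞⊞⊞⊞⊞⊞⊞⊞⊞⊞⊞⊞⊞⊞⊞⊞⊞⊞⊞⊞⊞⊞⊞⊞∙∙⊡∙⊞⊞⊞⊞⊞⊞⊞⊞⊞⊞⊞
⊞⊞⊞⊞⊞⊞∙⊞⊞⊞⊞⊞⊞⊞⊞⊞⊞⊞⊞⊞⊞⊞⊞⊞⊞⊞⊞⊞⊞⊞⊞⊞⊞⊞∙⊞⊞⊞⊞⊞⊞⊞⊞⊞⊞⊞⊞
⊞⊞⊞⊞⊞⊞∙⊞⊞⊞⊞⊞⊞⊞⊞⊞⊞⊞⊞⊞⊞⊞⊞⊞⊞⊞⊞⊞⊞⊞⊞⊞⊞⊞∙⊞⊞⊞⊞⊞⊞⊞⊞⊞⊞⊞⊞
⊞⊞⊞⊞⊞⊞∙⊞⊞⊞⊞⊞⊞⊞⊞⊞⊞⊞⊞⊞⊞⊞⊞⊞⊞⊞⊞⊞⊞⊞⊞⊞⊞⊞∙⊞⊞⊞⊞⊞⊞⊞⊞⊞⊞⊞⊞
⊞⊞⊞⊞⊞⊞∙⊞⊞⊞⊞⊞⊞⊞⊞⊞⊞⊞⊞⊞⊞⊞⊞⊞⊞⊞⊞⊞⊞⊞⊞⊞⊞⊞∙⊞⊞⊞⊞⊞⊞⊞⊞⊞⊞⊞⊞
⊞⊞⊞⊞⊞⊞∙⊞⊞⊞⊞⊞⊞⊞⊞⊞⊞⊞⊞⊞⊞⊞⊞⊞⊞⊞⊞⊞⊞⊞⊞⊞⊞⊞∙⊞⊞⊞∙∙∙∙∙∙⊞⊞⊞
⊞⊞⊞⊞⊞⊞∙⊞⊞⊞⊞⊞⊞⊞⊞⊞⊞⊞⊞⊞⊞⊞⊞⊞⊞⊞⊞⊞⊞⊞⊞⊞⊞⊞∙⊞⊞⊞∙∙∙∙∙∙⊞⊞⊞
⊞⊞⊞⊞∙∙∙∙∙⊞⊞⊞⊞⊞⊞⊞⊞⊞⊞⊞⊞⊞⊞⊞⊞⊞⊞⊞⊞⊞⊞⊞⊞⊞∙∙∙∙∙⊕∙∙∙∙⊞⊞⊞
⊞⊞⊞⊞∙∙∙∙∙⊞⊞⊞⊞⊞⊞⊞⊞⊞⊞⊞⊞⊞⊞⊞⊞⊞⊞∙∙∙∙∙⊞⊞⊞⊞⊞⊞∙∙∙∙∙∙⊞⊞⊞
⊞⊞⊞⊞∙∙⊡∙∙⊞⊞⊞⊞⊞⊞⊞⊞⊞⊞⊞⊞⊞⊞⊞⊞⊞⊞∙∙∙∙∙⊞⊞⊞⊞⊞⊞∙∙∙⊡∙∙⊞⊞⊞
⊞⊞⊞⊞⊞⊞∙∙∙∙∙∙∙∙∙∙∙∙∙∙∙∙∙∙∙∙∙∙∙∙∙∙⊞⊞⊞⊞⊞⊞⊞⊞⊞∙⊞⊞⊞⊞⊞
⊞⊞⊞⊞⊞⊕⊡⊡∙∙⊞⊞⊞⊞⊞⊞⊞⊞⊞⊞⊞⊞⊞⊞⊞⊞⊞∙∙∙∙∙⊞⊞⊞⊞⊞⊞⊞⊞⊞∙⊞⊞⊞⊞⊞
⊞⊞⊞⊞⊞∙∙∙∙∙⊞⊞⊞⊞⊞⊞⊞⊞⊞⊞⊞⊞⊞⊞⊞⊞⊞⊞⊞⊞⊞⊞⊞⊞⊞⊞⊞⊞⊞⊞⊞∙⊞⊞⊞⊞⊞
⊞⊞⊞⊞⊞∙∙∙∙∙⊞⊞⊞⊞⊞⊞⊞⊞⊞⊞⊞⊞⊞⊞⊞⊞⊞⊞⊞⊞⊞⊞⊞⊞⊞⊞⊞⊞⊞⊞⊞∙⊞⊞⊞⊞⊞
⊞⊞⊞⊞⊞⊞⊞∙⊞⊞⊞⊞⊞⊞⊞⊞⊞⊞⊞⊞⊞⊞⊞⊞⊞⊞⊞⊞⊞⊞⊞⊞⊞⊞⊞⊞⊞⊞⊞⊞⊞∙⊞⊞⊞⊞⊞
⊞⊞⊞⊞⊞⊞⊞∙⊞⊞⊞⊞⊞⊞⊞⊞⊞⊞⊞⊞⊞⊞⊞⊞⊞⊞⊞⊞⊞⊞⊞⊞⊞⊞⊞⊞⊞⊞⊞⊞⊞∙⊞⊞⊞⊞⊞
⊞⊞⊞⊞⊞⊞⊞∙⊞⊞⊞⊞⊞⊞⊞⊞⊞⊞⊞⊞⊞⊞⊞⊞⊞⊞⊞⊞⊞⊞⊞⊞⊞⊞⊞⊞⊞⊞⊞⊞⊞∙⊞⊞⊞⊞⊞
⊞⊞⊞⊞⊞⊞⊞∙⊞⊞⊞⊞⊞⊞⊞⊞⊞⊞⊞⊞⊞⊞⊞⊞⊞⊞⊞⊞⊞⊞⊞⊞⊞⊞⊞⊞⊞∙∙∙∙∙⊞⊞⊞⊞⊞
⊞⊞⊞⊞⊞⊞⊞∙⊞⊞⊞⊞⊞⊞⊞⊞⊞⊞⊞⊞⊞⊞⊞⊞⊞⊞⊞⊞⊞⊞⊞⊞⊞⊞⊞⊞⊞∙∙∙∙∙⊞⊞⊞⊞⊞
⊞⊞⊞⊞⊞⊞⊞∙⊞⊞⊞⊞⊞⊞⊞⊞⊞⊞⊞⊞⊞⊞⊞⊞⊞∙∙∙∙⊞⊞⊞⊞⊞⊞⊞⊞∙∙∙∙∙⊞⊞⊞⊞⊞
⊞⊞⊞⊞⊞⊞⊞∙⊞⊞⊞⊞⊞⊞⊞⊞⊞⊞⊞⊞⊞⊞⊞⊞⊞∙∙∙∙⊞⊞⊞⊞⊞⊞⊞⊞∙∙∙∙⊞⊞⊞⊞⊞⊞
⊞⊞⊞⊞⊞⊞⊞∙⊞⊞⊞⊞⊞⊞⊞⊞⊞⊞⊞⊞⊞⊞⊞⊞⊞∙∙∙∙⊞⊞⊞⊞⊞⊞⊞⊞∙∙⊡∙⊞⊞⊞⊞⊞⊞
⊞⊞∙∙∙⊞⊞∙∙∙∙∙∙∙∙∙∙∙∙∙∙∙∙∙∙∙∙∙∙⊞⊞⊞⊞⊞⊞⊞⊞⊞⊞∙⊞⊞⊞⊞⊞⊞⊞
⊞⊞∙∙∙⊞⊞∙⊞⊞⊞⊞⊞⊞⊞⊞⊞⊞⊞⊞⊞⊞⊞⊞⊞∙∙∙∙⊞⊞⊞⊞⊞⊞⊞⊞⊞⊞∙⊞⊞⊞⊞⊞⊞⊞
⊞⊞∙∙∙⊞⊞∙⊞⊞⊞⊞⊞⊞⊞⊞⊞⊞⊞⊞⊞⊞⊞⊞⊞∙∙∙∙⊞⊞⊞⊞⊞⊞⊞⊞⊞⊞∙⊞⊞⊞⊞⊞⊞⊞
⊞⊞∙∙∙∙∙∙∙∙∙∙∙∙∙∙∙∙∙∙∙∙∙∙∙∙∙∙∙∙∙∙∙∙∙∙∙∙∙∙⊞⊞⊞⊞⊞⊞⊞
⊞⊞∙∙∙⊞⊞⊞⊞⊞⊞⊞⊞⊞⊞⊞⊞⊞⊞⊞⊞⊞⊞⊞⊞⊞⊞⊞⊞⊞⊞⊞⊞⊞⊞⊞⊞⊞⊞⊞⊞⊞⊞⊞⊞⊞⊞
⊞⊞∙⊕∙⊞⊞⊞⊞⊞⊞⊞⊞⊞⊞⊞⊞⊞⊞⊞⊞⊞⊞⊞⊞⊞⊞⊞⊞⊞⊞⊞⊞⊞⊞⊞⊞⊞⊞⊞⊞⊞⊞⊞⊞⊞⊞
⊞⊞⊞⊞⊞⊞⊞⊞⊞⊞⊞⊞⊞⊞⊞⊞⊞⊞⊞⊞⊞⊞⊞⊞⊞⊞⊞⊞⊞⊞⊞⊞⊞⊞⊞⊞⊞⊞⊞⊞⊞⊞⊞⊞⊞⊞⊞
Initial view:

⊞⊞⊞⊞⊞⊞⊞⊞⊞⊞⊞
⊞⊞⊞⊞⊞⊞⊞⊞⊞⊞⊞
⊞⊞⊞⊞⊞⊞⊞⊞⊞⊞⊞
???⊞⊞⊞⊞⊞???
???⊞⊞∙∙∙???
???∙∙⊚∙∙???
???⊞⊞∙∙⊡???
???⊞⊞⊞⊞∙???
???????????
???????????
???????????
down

⊞⊞⊞⊞⊞⊞⊞⊞⊞⊞⊞
⊞⊞⊞⊞⊞⊞⊞⊞⊞⊞⊞
???⊞⊞⊞⊞⊞???
???⊞⊞∙∙∙???
???∙∙∙∙∙???
???⊞⊞⊚∙⊡???
???⊞⊞⊞⊞∙???
???⊞⊞⊞⊞∙???
???????????
???????????
???????????

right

⊞⊞⊞⊞⊞⊞⊞⊞⊞⊞⊞
⊞⊞⊞⊞⊞⊞⊞⊞⊞⊞⊞
??⊞⊞⊞⊞⊞????
??⊞⊞∙∙∙∙???
??∙∙∙∙∙∙???
??⊞⊞∙⊚⊡∙???
??⊞⊞⊞⊞∙⊞???
??⊞⊞⊞⊞∙⊞???
???????????
???????????
???????????

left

⊞⊞⊞⊞⊞⊞⊞⊞⊞⊞⊞
⊞⊞⊞⊞⊞⊞⊞⊞⊞⊞⊞
???⊞⊞⊞⊞⊞???
???⊞⊞∙∙∙∙??
???∙∙∙∙∙∙??
???⊞⊞⊚∙⊡∙??
???⊞⊞⊞⊞∙⊞??
???⊞⊞⊞⊞∙⊞??
???????????
???????????
???????????

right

⊞⊞⊞⊞⊞⊞⊞⊞⊞⊞⊞
⊞⊞⊞⊞⊞⊞⊞⊞⊞⊞⊞
??⊞⊞⊞⊞⊞????
??⊞⊞∙∙∙∙???
??∙∙∙∙∙∙???
??⊞⊞∙⊚⊡∙???
??⊞⊞⊞⊞∙⊞???
??⊞⊞⊞⊞∙⊞???
???????????
???????????
???????????

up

⊞⊞⊞⊞⊞⊞⊞⊞⊞⊞⊞
⊞⊞⊞⊞⊞⊞⊞⊞⊞⊞⊞
⊞⊞⊞⊞⊞⊞⊞⊞⊞⊞⊞
??⊞⊞⊞⊞⊞⊞???
??⊞⊞∙∙∙∙???
??∙∙∙⊚∙∙???
??⊞⊞∙∙⊡∙???
??⊞⊞⊞⊞∙⊞???
??⊞⊞⊞⊞∙⊞???
???????????
???????????

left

⊞⊞⊞⊞⊞⊞⊞⊞⊞⊞⊞
⊞⊞⊞⊞⊞⊞⊞⊞⊞⊞⊞
⊞⊞⊞⊞⊞⊞⊞⊞⊞⊞⊞
???⊞⊞⊞⊞⊞⊞??
???⊞⊞∙∙∙∙??
???∙∙⊚∙∙∙??
???⊞⊞∙∙⊡∙??
???⊞⊞⊞⊞∙⊞??
???⊞⊞⊞⊞∙⊞??
???????????
???????????

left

⊞⊞⊞⊞⊞⊞⊞⊞⊞⊞⊞
⊞⊞⊞⊞⊞⊞⊞⊞⊞⊞⊞
⊞⊞⊞⊞⊞⊞⊞⊞⊞⊞⊞
???⊞⊞⊞⊞⊞⊞⊞?
???⊞⊞⊞∙∙∙∙?
???∙∙⊚∙∙∙∙?
???⊞⊞⊞∙∙⊡∙?
???⊞⊞⊞⊞⊞∙⊞?
????⊞⊞⊞⊞∙⊞?
???????????
???????????

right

⊞⊞⊞⊞⊞⊞⊞⊞⊞⊞⊞
⊞⊞⊞⊞⊞⊞⊞⊞⊞⊞⊞
⊞⊞⊞⊞⊞⊞⊞⊞⊞⊞⊞
??⊞⊞⊞⊞⊞⊞⊞??
??⊞⊞⊞∙∙∙∙??
??∙∙∙⊚∙∙∙??
??⊞⊞⊞∙∙⊡∙??
??⊞⊞⊞⊞⊞∙⊞??
???⊞⊞⊞⊞∙⊞??
???????????
???????????

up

⊞⊞⊞⊞⊞⊞⊞⊞⊞⊞⊞
⊞⊞⊞⊞⊞⊞⊞⊞⊞⊞⊞
⊞⊞⊞⊞⊞⊞⊞⊞⊞⊞⊞
⊞⊞⊞⊞⊞⊞⊞⊞⊞⊞⊞
??⊞⊞⊞⊞⊞⊞⊞??
??⊞⊞⊞⊚∙∙∙??
??∙∙∙∙∙∙∙??
??⊞⊞⊞∙∙⊡∙??
??⊞⊞⊞⊞⊞∙⊞??
???⊞⊞⊞⊞∙⊞??
???????????

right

⊞⊞⊞⊞⊞⊞⊞⊞⊞⊞⊞
⊞⊞⊞⊞⊞⊞⊞⊞⊞⊞⊞
⊞⊞⊞⊞⊞⊞⊞⊞⊞⊞⊞
⊞⊞⊞⊞⊞⊞⊞⊞⊞⊞⊞
?⊞⊞⊞⊞⊞⊞⊞???
?⊞⊞⊞∙⊚∙∙???
?∙∙∙∙∙∙∙???
?⊞⊞⊞∙∙⊡∙???
?⊞⊞⊞⊞⊞∙⊞???
??⊞⊞⊞⊞∙⊞???
???????????

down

⊞⊞⊞⊞⊞⊞⊞⊞⊞⊞⊞
⊞⊞⊞⊞⊞⊞⊞⊞⊞⊞⊞
⊞⊞⊞⊞⊞⊞⊞⊞⊞⊞⊞
?⊞⊞⊞⊞⊞⊞⊞???
?⊞⊞⊞∙∙∙∙???
?∙∙∙∙⊚∙∙???
?⊞⊞⊞∙∙⊡∙???
?⊞⊞⊞⊞⊞∙⊞???
??⊞⊞⊞⊞∙⊞???
???????????
???????????

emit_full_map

⊞⊞⊞⊞⊞⊞⊞
⊞⊞⊞∙∙∙∙
∙∙∙∙⊚∙∙
⊞⊞⊞∙∙⊡∙
⊞⊞⊞⊞⊞∙⊞
?⊞⊞⊞⊞∙⊞

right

⊞⊞⊞⊞⊞⊞⊞⊞⊞⊞⊞
⊞⊞⊞⊞⊞⊞⊞⊞⊞⊞⊞
⊞⊞⊞⊞⊞⊞⊞⊞⊞⊞⊞
⊞⊞⊞⊞⊞⊞⊞⊞???
⊞⊞⊞∙∙∙∙⊞???
∙∙∙∙∙⊚∙⊞???
⊞⊞⊞∙∙⊡∙⊞???
⊞⊞⊞⊞⊞∙⊞⊞???
?⊞⊞⊞⊞∙⊞????
???????????
???????????

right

⊞⊞⊞⊞⊞⊞⊞⊞⊞⊞⊞
⊞⊞⊞⊞⊞⊞⊞⊞⊞⊞⊞
⊞⊞⊞⊞⊞⊞⊞⊞⊞⊞⊞
⊞⊞⊞⊞⊞⊞⊞⊞???
⊞⊞∙∙∙∙⊞⊞???
∙∙∙∙∙⊚⊞⊞???
⊞⊞∙∙⊡∙⊞⊞???
⊞⊞⊞⊞∙⊞⊞⊞???
⊞⊞⊞⊞∙⊞?????
???????????
???????????

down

⊞⊞⊞⊞⊞⊞⊞⊞⊞⊞⊞
⊞⊞⊞⊞⊞⊞⊞⊞⊞⊞⊞
⊞⊞⊞⊞⊞⊞⊞⊞???
⊞⊞∙∙∙∙⊞⊞???
∙∙∙∙∙∙⊞⊞???
⊞⊞∙∙⊡⊚⊞⊞???
⊞⊞⊞⊞∙⊞⊞⊞???
⊞⊞⊞⊞∙⊞⊞⊞???
???????????
???????????
???????????

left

⊞⊞⊞⊞⊞⊞⊞⊞⊞⊞⊞
⊞⊞⊞⊞⊞⊞⊞⊞⊞⊞⊞
⊞⊞⊞⊞⊞⊞⊞⊞⊞??
⊞⊞⊞∙∙∙∙⊞⊞??
∙∙∙∙∙∙∙⊞⊞??
⊞⊞⊞∙∙⊚∙⊞⊞??
⊞⊞⊞⊞⊞∙⊞⊞⊞??
?⊞⊞⊞⊞∙⊞⊞⊞??
???????????
???????????
???????????

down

⊞⊞⊞⊞⊞⊞⊞⊞⊞⊞⊞
⊞⊞⊞⊞⊞⊞⊞⊞⊞??
⊞⊞⊞∙∙∙∙⊞⊞??
∙∙∙∙∙∙∙⊞⊞??
⊞⊞⊞∙∙⊡∙⊞⊞??
⊞⊞⊞⊞⊞⊚⊞⊞⊞??
?⊞⊞⊞⊞∙⊞⊞⊞??
???⊞⊞∙⊞⊞???
???????????
???????????
???????????

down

⊞⊞⊞⊞⊞⊞⊞⊞⊞??
⊞⊞⊞∙∙∙∙⊞⊞??
∙∙∙∙∙∙∙⊞⊞??
⊞⊞⊞∙∙⊡∙⊞⊞??
⊞⊞⊞⊞⊞∙⊞⊞⊞??
?⊞⊞⊞⊞⊚⊞⊞⊞??
???⊞⊞∙⊞⊞???
???⊞⊞∙⊞⊞???
???????????
???????????
???????????

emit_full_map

⊞⊞⊞⊞⊞⊞⊞⊞⊞
⊞⊞⊞∙∙∙∙⊞⊞
∙∙∙∙∙∙∙⊞⊞
⊞⊞⊞∙∙⊡∙⊞⊞
⊞⊞⊞⊞⊞∙⊞⊞⊞
?⊞⊞⊞⊞⊚⊞⊞⊞
???⊞⊞∙⊞⊞?
???⊞⊞∙⊞⊞?

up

⊞⊞⊞⊞⊞⊞⊞⊞⊞⊞⊞
⊞⊞⊞⊞⊞⊞⊞⊞⊞??
⊞⊞⊞∙∙∙∙⊞⊞??
∙∙∙∙∙∙∙⊞⊞??
⊞⊞⊞∙∙⊡∙⊞⊞??
⊞⊞⊞⊞⊞⊚⊞⊞⊞??
?⊞⊞⊞⊞∙⊞⊞⊞??
???⊞⊞∙⊞⊞???
???⊞⊞∙⊞⊞???
???????????
???????????

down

⊞⊞⊞⊞⊞⊞⊞⊞⊞??
⊞⊞⊞∙∙∙∙⊞⊞??
∙∙∙∙∙∙∙⊞⊞??
⊞⊞⊞∙∙⊡∙⊞⊞??
⊞⊞⊞⊞⊞∙⊞⊞⊞??
?⊞⊞⊞⊞⊚⊞⊞⊞??
???⊞⊞∙⊞⊞???
???⊞⊞∙⊞⊞???
???????????
???????????
???????????

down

⊞⊞⊞∙∙∙∙⊞⊞??
∙∙∙∙∙∙∙⊞⊞??
⊞⊞⊞∙∙⊡∙⊞⊞??
⊞⊞⊞⊞⊞∙⊞⊞⊞??
?⊞⊞⊞⊞∙⊞⊞⊞??
???⊞⊞⊚⊞⊞???
???⊞⊞∙⊞⊞???
???⊞⊞∙⊞⊞???
???????????
???????????
???????????

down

∙∙∙∙∙∙∙⊞⊞??
⊞⊞⊞∙∙⊡∙⊞⊞??
⊞⊞⊞⊞⊞∙⊞⊞⊞??
?⊞⊞⊞⊞∙⊞⊞⊞??
???⊞⊞∙⊞⊞???
???⊞⊞⊚⊞⊞???
???⊞⊞∙⊞⊞???
???⊞⊞∙⊞⊞???
???????????
???????????
???????????

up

⊞⊞⊞∙∙∙∙⊞⊞??
∙∙∙∙∙∙∙⊞⊞??
⊞⊞⊞∙∙⊡∙⊞⊞??
⊞⊞⊞⊞⊞∙⊞⊞⊞??
?⊞⊞⊞⊞∙⊞⊞⊞??
???⊞⊞⊚⊞⊞???
???⊞⊞∙⊞⊞???
???⊞⊞∙⊞⊞???
???⊞⊞∙⊞⊞???
???????????
???????????

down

∙∙∙∙∙∙∙⊞⊞??
⊞⊞⊞∙∙⊡∙⊞⊞??
⊞⊞⊞⊞⊞∙⊞⊞⊞??
?⊞⊞⊞⊞∙⊞⊞⊞??
???⊞⊞∙⊞⊞???
???⊞⊞⊚⊞⊞???
???⊞⊞∙⊞⊞???
???⊞⊞∙⊞⊞???
???????????
???????????
???????????

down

⊞⊞⊞∙∙⊡∙⊞⊞??
⊞⊞⊞⊞⊞∙⊞⊞⊞??
?⊞⊞⊞⊞∙⊞⊞⊞??
???⊞⊞∙⊞⊞???
???⊞⊞∙⊞⊞???
???⊞⊞⊚⊞⊞???
???⊞⊞∙⊞⊞???
???⊞⊞∙∙∙???
???????????
???????????
???????????

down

⊞⊞⊞⊞⊞∙⊞⊞⊞??
?⊞⊞⊞⊞∙⊞⊞⊞??
???⊞⊞∙⊞⊞???
???⊞⊞∙⊞⊞???
???⊞⊞∙⊞⊞???
???⊞⊞⊚⊞⊞???
???⊞⊞∙∙∙???
???⊞⊞⊞⊞⊞???
???????????
???????????
???????????

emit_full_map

⊞⊞⊞⊞⊞⊞⊞⊞⊞
⊞⊞⊞∙∙∙∙⊞⊞
∙∙∙∙∙∙∙⊞⊞
⊞⊞⊞∙∙⊡∙⊞⊞
⊞⊞⊞⊞⊞∙⊞⊞⊞
?⊞⊞⊞⊞∙⊞⊞⊞
???⊞⊞∙⊞⊞?
???⊞⊞∙⊞⊞?
???⊞⊞∙⊞⊞?
???⊞⊞⊚⊞⊞?
???⊞⊞∙∙∙?
???⊞⊞⊞⊞⊞?
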